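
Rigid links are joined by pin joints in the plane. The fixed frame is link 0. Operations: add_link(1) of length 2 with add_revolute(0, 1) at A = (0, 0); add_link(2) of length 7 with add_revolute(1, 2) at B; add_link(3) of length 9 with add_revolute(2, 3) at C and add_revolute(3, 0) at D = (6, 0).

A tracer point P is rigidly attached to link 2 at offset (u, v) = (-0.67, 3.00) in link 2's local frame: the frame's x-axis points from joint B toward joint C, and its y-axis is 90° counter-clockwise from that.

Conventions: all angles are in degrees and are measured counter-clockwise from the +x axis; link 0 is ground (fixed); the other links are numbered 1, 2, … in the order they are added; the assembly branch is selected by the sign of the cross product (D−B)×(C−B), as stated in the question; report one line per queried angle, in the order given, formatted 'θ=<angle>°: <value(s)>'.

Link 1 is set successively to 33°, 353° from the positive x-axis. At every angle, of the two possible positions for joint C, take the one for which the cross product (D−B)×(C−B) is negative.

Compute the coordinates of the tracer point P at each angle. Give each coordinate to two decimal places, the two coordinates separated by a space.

A=(0,0), D=(6.00,0)
θ=33°: B = A + 2.00·(cos33°, sin33°) = (1.6773, 1.0893)
θ=33°: |BD| = 4.4578
θ=33°: circle(B,7.00) ∩ circle(D,9.00): a=-1.3603, h=6.8666
θ=33°:   candidates: C₊=(2.0361,8.0801) cross=30.610; C₋=(-1.3196,-5.2367) cross=-30.610
θ=33°:   branch - wants cross < 0 → take C=(-1.3196,-5.2367) (cross=-30.610)
θ=33°: ex = (C−B)/|BC| = (-0.4281,-0.9037); ey = (0.9037,-0.4281)
θ=33°: P = B + -0.67·ex + 3.00·ey = (4.6753,0.4104)
θ=353°: B = A + 2.00·(cos353°, sin353°) = (1.9851, -0.2437)
θ=353°: |BD| = 4.0223
θ=353°: circle(B,7.00) ∩ circle(D,9.00): a=-1.9667, h=6.7180
θ=353°:   candidates: C₊=(-0.3851,6.3428) cross=27.022; C₋=(0.4291,-7.0686) cross=-27.022
θ=353°:   branch - wants cross < 0 → take C=(0.4291,-7.0686) (cross=-27.022)
θ=353°: ex = (C−B)/|BC| = (-0.2223,-0.9750); ey = (0.9750,-0.2223)
θ=353°: P = B + -0.67·ex + 3.00·ey = (5.0590,-0.2573)

θ=33°: 4.68 0.41
θ=353°: 5.06 -0.26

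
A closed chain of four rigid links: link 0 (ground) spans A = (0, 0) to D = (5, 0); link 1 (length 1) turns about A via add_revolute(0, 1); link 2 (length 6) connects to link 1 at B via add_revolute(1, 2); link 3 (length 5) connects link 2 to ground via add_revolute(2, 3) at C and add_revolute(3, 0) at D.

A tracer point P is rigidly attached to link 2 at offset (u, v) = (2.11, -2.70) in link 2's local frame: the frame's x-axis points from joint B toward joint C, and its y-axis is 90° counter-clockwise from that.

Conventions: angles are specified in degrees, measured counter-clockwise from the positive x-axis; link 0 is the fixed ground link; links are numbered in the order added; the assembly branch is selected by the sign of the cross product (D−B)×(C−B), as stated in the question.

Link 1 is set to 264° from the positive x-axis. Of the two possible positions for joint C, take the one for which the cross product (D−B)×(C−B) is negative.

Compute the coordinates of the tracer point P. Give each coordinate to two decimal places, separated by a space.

A=(0,0), D=(5.00,0)
B = A + 1.00·(cos264°, sin264°) = (-0.1045, -0.9945)
|BD| = 5.2005
circle(B,6.00) ∩ circle(D,5.00): a=3.6578, h=4.7561
  candidates: C₊=(2.5763,4.3733) cross=24.734; C₋=(4.3953,-4.9633) cross=-24.734
  branch - wants cross < 0 → take C=(4.3953,-4.9633) (cross=-24.734)
ex = (C−B)/|BC| = (0.7500,-0.6615); ey = (0.6615,0.7500)
P = B + 2.11·ex + -2.70·ey = (-0.3080,-4.4151)

-0.31 -4.42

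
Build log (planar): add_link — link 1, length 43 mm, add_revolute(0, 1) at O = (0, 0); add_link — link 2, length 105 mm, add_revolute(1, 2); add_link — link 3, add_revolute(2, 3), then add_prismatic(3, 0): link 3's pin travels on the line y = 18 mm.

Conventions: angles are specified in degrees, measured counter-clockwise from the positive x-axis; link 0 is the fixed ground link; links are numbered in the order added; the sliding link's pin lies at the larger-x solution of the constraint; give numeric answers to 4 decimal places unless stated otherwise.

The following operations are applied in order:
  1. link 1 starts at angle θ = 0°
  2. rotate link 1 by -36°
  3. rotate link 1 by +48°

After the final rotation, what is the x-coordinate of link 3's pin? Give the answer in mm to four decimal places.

geometry: r = 43 mm, L = 105 mm, e = 18 mm; θ starts at 0°
rotate link 1 by -36°: θ ← 0° -36° = -36°
rotate link 1 by +48°: θ ← -36° +48° = 12°
crank pin P = (r cos θ, r sin θ) = (42.060347, 8.940203)
h = r sin θ − e = 8.940203 − 18 = -9.059797
x = r cos θ + √(L² − h²) = 42.060347 + 104.608413 = 146.668760

146.6688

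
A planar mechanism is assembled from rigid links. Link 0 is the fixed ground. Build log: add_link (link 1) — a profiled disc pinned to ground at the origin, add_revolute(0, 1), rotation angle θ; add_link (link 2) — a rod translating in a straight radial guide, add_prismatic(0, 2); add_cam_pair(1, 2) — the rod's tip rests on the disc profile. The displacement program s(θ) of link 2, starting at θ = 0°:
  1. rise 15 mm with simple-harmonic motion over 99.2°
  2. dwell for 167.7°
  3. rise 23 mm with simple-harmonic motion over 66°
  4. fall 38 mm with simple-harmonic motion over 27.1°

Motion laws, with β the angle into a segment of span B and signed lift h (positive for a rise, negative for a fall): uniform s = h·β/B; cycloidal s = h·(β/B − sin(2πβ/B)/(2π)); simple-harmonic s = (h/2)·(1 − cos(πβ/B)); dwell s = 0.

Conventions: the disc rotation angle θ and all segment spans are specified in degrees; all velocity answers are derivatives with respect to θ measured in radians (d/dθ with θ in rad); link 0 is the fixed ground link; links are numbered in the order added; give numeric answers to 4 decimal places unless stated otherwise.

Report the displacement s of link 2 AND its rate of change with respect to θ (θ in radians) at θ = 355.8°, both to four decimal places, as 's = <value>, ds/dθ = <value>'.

seg 1 [0°–99.2°] simple-harmonic, h=15: full span → s += 15 → s = 15.0000
seg 2 [99.2°–266.9°] dwell: s stays 15.0000
seg 3 [266.9°–332.9°] simple-harmonic, h=23: full span → s += 23 → s = 38.0000
seg 4 [332.9°–360°] simple-harmonic, h=-38: θ=355.8° here. β=22.9, B=27.1. -38/2·(1 − cos(π·0.8450)) = -35.7921 → s = 2.2079
velocity in seg [332.9°–360°] (simple-harmonic), θ in radians: β = 22.9° = 0.3997 rad, B = 27.1° = 0.4730 rad; ds/dθ = (πh/(2B)) sin(πβ/B) = (π·(-38)/(2·0.4730)) sin(π·0.8450) = -59.045932 mm/rad

s = 2.2079, ds/dθ = -59.0459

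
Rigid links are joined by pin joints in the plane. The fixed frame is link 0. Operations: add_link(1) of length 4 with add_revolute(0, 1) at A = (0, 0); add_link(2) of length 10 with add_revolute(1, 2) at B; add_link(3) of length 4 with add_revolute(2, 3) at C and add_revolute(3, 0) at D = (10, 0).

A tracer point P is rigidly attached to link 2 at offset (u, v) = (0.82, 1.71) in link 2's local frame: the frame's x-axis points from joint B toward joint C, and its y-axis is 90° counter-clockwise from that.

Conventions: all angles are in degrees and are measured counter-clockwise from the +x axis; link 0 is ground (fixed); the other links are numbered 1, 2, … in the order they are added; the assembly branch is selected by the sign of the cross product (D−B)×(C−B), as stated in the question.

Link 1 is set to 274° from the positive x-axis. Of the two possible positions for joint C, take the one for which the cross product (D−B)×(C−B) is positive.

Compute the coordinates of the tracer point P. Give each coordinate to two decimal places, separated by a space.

A=(0,0), D=(10.00,0)
B = A + 4.00·(cos274°, sin274°) = (0.2790, -3.9903)
|BD| = 10.5081
circle(B,10.00) ∩ circle(D,4.00): a=9.2510, h=3.7973
  candidates: C₊=(7.3951,3.0355) cross=39.903; C₋=(10.2790,-3.9903) cross=-39.903
  branch + wants cross > 0 → take C=(7.3951,3.0355) (cross=39.903)
ex = (C−B)/|BC| = (0.7116,0.7026); ey = (-0.7026,0.7116)
P = B + 0.82·ex + 1.71·ey = (-0.3389,-2.1973)

-0.34 -2.20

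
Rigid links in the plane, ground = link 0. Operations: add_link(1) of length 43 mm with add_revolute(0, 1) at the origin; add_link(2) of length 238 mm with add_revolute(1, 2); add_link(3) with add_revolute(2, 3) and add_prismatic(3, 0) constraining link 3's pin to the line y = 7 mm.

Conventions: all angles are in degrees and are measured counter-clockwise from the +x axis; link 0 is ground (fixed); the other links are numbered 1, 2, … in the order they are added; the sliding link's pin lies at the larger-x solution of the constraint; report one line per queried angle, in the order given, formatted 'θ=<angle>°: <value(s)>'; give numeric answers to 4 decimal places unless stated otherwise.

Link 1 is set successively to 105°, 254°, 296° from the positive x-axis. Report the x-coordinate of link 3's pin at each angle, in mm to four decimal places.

geometry: r = 43 mm, L = 238 mm, e = 7 mm
θ=105°: crank pin P = (r cos θ, r sin θ) = (-11.129219, 41.534811)
θ=105°: h = r sin θ − e = 41.534811 − 7 = 34.534811
θ=105°: x = r cos θ + √(L² − h²) = -11.129219 + 235.481097 = 224.351878
θ=254°: crank pin P = (r cos θ, r sin θ) = (-11.852406, -41.334253)
θ=254°: h = r sin θ − e = -41.334253 − 7 = -48.334253
θ=254°: x = r cos θ + √(L² − h²) = -11.852406 + 233.040340 = 221.187934
θ=296°: crank pin P = (r cos θ, r sin θ) = (18.849959, -38.648144)
θ=296°: h = r sin θ − e = -38.648144 − 7 = -45.648144
θ=296°: x = r cos θ + √(L² − h²) = 18.849959 + 233.581350 = 252.431309

θ=105°: 224.3519
θ=254°: 221.1879
θ=296°: 252.4313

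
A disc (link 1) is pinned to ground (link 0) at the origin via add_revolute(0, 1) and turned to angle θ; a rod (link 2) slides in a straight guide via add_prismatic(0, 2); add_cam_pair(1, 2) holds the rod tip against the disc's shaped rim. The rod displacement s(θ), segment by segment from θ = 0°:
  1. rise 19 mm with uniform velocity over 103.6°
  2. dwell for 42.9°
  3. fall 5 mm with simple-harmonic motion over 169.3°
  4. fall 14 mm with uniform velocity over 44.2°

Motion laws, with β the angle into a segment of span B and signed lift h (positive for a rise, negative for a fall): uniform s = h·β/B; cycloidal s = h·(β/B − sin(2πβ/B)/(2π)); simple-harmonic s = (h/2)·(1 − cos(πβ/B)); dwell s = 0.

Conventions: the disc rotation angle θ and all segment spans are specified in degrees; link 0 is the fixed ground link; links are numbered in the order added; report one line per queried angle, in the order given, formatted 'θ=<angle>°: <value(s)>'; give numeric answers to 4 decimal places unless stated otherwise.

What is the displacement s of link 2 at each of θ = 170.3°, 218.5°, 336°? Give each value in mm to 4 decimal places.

segment 1 (0° to 103.6°, uniform, h = 19) is passed completely: s = 0.0000 + (19) = 19.0000
segment 2 (103.6° to 146.5°, dwell): s unchanged at 19.0000
θ = 170.3° falls in segment 3 (146.5° to 315.8°, simple-harmonic, h = -5): β = 170.3 − 146.5 = 23.8°, B = 169.3°; Δs = -5/2·(1 − cos(π·0.1406)) = -0.2399; s = 19.0000 − 0.2399 = 18.7601
θ = 218.5° falls in segment 3 (146.5° to 315.8°, simple-harmonic, h = -5): β = 218.5 − 146.5 = 72°, B = 169.3°; Δs = -5/2·(1 − cos(π·0.4253)) = -1.9185; s = 19.0000 − 1.9185 = 17.0815
segment 3 (146.5° to 315.8°, simple-harmonic, h = -5) is passed completely: s = 19.0000 + (-5) = 14.0000
θ = 336° falls in segment 4 (315.8° to 360°, uniform, h = -14): β = 336 − 315.8 = 20.2°, B = 44.2°; Δs = -14·20.2/44.2 = -6.3982; s = 14.0000 − 6.3982 = 7.6018

θ=170.3°: 18.7601
θ=218.5°: 17.0815
θ=336°: 7.6018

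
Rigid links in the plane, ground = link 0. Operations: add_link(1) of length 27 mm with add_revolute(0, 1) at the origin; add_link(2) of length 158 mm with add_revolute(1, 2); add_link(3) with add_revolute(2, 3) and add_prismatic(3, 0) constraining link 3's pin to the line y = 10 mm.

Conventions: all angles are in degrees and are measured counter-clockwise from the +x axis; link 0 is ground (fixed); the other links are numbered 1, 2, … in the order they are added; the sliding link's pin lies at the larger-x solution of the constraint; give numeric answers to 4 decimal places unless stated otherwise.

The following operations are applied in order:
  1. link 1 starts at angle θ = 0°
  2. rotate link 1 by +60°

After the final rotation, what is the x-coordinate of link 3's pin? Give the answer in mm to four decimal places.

geometry: r = 27 mm, L = 158 mm, e = 10 mm; θ starts at 0°
rotate link 1 by +60°: θ ← 0° +60° = 60°
crank pin P = (r cos θ, r sin θ) = (13.500000, 23.382686)
h = r sin θ − e = 23.382686 − 10 = 13.382686
x = r cos θ + √(L² − h²) = 13.500000 + 157.432219 = 170.932219

170.9322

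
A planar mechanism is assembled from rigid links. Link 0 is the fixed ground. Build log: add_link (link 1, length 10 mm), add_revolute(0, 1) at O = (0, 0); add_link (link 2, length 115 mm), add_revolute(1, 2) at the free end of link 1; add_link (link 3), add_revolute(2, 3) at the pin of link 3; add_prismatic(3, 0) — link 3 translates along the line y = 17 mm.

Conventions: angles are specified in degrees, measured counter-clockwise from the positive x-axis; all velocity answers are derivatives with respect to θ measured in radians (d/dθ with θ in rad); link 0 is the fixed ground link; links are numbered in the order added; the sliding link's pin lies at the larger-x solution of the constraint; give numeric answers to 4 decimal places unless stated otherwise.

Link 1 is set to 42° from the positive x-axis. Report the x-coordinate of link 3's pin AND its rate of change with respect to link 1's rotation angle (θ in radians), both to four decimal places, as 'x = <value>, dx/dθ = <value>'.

geometry: r = 10 mm, L = 115 mm, e = 17 mm
crank pin P = (r cos θ, r sin θ) = (7.431448, 6.691306)
h = r sin θ − e = 6.691306 − 17 = -10.308694
x = r cos θ + √(L² − h²) = 7.431448 + 114.537028 = 121.968476
dx/dθ = −r sin θ − h·r cos θ/√(L² − h²) (θ in radians; h = -10.308694) = -6.022452

x = 121.9685, dx/dθ = -6.0225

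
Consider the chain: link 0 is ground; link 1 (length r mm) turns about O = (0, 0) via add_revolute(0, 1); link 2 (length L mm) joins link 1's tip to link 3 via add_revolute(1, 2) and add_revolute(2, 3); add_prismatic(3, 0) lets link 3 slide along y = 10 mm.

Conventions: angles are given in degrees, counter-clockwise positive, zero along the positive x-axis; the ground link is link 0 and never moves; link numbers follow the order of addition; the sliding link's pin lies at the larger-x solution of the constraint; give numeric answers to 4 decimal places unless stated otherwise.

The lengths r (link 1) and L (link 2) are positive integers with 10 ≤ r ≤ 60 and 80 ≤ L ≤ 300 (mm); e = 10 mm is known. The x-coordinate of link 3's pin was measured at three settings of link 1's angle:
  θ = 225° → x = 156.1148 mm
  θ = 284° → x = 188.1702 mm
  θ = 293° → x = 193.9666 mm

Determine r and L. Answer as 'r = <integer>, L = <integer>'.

constraint per measurement: (x − r cos θ)² + (r sin θ − e)² = L²
subtracting the θ₁ and θ₂ equations cancels the r² and L² terms:
r = (x₁² − x₂²) / (2[(x₁cos θ₁ + e sin θ₁) − (x₂cos θ₂ + e sin θ₂)]) = 36.0000 → r = 36
L² = (x₁ − r cos θ₁)² + (r sin θ₁ − e)² = 34225.0157 → L = 185.0000 → L = 185
check at θ₃=293°: x = 193.9666 (printed 193.9666) ✓

r = 36, L = 185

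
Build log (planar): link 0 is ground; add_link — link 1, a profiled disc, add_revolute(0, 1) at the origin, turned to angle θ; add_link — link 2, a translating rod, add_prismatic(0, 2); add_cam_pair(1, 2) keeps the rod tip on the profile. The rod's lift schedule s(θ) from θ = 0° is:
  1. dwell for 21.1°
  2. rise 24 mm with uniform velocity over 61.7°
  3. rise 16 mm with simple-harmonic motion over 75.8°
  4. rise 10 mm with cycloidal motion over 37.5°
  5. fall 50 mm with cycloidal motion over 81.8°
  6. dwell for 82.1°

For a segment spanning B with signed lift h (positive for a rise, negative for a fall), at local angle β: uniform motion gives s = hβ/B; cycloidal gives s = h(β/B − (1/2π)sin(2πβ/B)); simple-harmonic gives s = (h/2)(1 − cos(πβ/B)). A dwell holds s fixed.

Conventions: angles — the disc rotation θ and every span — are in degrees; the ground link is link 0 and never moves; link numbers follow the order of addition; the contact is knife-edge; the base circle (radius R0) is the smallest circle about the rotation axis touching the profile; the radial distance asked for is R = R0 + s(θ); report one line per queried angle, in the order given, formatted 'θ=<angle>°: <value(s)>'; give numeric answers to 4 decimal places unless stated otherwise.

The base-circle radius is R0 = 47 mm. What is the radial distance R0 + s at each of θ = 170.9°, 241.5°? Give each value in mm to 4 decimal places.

seg 1 [0°–21.1°] dwell: s stays 0.0000
seg 2 [21.1°–82.8°] uniform, h=24: full span → s += 24 → s = 24.0000
seg 3 [82.8°–158.6°] simple-harmonic, h=16: full span → s += 16 → s = 40.0000
seg 4 [158.6°–196.1°] cycloidal, h=10: θ=170.9° here. β=12.3, B=37.5. 10·(0.3280 − sin(2π·0.3280)/(2π)) = 1.8758 → s = 41.8758
seg 4 [158.6°–196.1°] cycloidal, h=10: full span → s += 10 → s = 50.0000
seg 5 [196.1°–277.9°] cycloidal, h=-50: θ=241.5° here. β=45.4, B=81.8. -50·(0.5550 − sin(2π·0.5550)/(2π)) = -30.4468 → s = 19.5532
θ=170.9°: R = R0 + s = 47 + 41.8758 = 88.8758
θ=241.5°: R = R0 + s = 47 + 19.5532 = 66.5532

θ=170.9°: 88.8758
θ=241.5°: 66.5532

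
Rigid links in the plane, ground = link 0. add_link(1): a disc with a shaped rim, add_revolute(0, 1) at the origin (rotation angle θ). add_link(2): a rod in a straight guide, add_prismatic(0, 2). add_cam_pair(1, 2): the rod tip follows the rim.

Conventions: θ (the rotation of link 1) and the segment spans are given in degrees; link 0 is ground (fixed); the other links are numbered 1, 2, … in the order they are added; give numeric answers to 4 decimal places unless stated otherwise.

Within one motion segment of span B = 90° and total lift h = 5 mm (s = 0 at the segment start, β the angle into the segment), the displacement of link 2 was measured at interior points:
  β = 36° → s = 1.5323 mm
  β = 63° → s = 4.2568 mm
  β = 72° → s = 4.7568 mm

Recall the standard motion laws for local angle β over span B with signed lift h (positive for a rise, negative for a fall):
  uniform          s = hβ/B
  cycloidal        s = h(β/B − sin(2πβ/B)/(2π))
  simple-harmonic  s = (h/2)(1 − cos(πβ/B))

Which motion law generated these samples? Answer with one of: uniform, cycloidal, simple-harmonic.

candidates at β/B = r: uniform s = h·r (linear in β); cycloidal s = h·(r − sin(2πr)/(2π)); simple-harmonic s = (h/2)(1 − cos(πr))
β=36°: printed 1.5323 | uniform 2.0000, cycloidal 1.5323, simple-harmonic 1.7275
β=63°: printed 4.2568 | uniform 3.5000, cycloidal 4.2568, simple-harmonic 3.9695
β=72°: printed 4.7568 | uniform 4.0000, cycloidal 4.7568, simple-harmonic 4.5225
only one law matches every sample → cycloidal

cycloidal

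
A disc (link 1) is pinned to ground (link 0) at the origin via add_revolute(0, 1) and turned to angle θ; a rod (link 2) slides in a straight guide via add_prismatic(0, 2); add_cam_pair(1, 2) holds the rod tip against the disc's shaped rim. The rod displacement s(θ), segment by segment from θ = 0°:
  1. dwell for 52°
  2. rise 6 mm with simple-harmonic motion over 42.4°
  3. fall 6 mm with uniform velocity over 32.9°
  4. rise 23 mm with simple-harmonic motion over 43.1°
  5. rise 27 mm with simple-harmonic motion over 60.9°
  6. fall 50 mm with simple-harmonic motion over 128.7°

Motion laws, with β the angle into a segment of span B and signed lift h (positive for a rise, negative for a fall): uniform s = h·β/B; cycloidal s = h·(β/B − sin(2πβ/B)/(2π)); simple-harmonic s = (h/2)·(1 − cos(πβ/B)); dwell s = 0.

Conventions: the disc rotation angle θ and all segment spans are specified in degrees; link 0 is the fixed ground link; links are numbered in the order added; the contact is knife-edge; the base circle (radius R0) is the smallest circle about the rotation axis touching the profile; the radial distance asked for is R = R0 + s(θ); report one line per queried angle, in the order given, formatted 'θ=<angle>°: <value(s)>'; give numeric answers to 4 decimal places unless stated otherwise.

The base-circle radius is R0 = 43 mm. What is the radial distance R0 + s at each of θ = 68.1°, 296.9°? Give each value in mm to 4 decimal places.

segment 1 (0° to 52°, dwell): s unchanged at 0.0000
θ = 68.1° falls in segment 2 (52° to 94.4°, simple-harmonic, h = 6): β = 68.1 − 52 = 16.1°, B = 42.4°; Δs = 6/2·(1 − cos(π·0.3797)) = 1.8931; s = 0.0000 + 1.8931 = 1.8931
segment 2 (52° to 94.4°, simple-harmonic, h = 6) is passed completely: s = 0.0000 + (6) = 6.0000
segment 3 (94.4° to 127.3°, uniform, h = -6) is passed completely: s = 6.0000 + (-6) = 0.0000
segment 4 (127.3° to 170.4°, simple-harmonic, h = 23) is passed completely: s = 0.0000 + (23) = 23.0000
segment 5 (170.4° to 231.3°, simple-harmonic, h = 27) is passed completely: s = 23.0000 + (27) = 50.0000
θ = 296.9° falls in segment 6 (231.3° to 360°, simple-harmonic, h = -50): β = 296.9 − 231.3 = 65.6°, B = 128.7°; Δs = -50/2·(1 − cos(π·0.5097)) = -25.7627; s = 50.0000 − 25.7627 = 24.2373
θ=68.1°: R = R0 + s = 43 + 1.8931 = 44.8931
θ=296.9°: R = R0 + s = 43 + 24.2373 = 67.2373

θ=68.1°: 44.8931
θ=296.9°: 67.2373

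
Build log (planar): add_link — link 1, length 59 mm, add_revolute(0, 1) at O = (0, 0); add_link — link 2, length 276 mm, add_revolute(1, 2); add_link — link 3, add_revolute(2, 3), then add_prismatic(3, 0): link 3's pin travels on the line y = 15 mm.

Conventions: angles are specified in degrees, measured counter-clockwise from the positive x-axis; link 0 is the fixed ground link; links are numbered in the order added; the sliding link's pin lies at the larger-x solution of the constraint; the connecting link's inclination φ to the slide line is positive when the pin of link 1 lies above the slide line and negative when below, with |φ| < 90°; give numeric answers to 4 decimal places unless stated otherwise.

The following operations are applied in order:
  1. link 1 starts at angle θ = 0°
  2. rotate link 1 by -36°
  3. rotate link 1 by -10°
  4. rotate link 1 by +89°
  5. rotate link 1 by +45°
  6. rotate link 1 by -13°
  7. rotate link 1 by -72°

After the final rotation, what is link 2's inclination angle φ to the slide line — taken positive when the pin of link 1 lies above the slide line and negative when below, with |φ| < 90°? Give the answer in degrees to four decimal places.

geometry: r = 59 mm, L = 276 mm, e = 15 mm; θ starts at 0°
rotate link 1 by -36°: θ ← 0° -36° = -36°
rotate link 1 by -10°: θ ← -36° -10° = -46°
rotate link 1 by +89°: θ ← -46° +89° = 43°
rotate link 1 by +45°: θ ← 43° +45° = 88°
rotate link 1 by -13°: θ ← 88° -13° = 75°
rotate link 1 by -72°: θ ← 75° -72° = 3°
h = r sin θ − e = 3.087821 − 15 = -11.912179
sin φ = h / L = -11.912179 / 276 = -0.04316007
φ = arcsin(-0.04316007) = -2.473658°

-2.4737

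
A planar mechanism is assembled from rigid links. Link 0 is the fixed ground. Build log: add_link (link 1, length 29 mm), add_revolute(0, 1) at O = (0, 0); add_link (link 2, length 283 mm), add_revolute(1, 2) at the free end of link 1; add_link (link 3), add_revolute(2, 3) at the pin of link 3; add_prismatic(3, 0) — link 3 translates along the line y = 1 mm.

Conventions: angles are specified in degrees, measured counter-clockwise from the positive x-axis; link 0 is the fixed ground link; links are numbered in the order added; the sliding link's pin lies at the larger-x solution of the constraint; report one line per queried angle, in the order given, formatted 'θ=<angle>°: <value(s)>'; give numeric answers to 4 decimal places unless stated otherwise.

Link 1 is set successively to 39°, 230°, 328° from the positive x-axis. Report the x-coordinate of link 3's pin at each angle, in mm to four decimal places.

geometry: r = 29 mm, L = 283 mm, e = 1 mm
θ=39°: crank pin P = (r cos θ, r sin θ) = (22.537233, 18.250291)
θ=39°: h = r sin θ − e = 18.250291 − 1 = 17.250291
θ=39°: x = r cos θ + √(L² − h²) = 22.537233 + 282.473764 = 305.010997
θ=230°: crank pin P = (r cos θ, r sin θ) = (-18.640841, -22.215289)
θ=230°: h = r sin θ − e = -22.215289 − 1 = -23.215289
θ=230°: x = r cos θ + √(L² − h²) = -18.640841 + 282.046185 = 263.405344
θ=328°: crank pin P = (r cos θ, r sin θ) = (24.593395, -15.367659)
θ=328°: h = r sin θ − e = -15.367659 − 1 = -16.367659
θ=328°: x = r cos θ + √(L² − h²) = 24.593395 + 282.526282 = 307.119676

θ=39°: 305.0110
θ=230°: 263.4053
θ=328°: 307.1197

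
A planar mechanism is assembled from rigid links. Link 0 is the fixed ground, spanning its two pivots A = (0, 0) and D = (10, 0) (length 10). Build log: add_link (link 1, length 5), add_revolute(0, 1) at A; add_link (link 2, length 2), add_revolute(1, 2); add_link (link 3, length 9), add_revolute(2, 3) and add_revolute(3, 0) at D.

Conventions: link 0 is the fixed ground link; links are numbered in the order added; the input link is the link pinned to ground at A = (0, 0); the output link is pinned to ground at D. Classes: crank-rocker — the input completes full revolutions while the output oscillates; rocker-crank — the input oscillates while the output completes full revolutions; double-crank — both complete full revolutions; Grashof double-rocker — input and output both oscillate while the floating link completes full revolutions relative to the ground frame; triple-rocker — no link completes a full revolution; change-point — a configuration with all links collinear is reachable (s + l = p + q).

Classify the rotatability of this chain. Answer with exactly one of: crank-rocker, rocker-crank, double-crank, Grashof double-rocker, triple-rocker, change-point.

lengths: ground=10, input=5, coupler=2, output=9
sorted: s=2 (shortest), l=10 (longest), p+q=14
s + l = 12 vs p + q = 14
s + l < p + q (Grashof) with shortest = coupler link → Grashof double-rocker

Grashof double-rocker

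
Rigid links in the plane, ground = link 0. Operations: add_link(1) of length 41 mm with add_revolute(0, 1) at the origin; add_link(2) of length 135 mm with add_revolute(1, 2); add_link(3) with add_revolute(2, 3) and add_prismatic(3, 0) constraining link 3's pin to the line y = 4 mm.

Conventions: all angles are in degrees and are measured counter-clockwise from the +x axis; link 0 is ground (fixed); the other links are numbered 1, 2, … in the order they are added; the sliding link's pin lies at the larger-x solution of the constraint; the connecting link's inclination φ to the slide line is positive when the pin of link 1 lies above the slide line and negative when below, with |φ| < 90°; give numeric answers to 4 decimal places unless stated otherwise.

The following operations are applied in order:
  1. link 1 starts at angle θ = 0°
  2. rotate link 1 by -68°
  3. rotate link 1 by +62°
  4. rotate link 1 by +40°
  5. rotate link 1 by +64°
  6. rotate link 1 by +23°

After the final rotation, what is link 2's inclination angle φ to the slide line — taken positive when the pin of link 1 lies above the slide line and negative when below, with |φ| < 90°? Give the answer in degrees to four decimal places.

geometry: r = 41 mm, L = 135 mm, e = 4 mm; θ starts at 0°
rotate link 1 by -68°: θ ← 0° -68° = -68°
rotate link 1 by +62°: θ ← -68° +62° = -6°
rotate link 1 by +40°: θ ← -6° +40° = 34°
rotate link 1 by +64°: θ ← 34° +64° = 98°
rotate link 1 by +23°: θ ← 98° +23° = 121°
h = r sin θ − e = 35.143859 − 4 = 31.143859
sin φ = h / L = 31.143859 / 135 = 0.23069525
φ = arcsin(0.23069525) = 13.338008°

13.3380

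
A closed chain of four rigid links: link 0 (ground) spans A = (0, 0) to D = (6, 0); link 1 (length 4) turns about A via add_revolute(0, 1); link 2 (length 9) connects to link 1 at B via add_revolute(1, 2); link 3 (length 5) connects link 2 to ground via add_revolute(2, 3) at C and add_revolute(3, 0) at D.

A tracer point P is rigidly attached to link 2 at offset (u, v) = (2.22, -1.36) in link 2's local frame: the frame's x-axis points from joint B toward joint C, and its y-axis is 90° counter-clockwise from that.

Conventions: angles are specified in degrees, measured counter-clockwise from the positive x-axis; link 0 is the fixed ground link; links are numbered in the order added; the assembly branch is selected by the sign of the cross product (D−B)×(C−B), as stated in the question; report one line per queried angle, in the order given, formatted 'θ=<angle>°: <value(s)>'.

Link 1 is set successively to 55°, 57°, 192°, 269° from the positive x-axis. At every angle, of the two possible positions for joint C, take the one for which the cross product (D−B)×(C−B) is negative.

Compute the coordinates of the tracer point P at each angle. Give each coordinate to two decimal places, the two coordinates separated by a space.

A=(0,0), D=(6.00,0)
θ=55°: B = A + 4.00·(cos55°, sin55°) = (2.2943, 3.2766)
θ=55°: |BD| = 4.9465
θ=55°: circle(B,9.00) ∩ circle(D,5.00): a=8.1338, h=3.8525
θ=55°:   candidates: C₊=(10.9396,0.7748) cross=19.056; C₋=(5.8358,-4.9973) cross=-19.056
θ=55°:   branch - wants cross < 0 → take C=(5.8358,-4.9973) (cross=-19.056)
θ=55°: ex = (C−B)/|BC| = (0.3935,-0.9193); ey = (0.9193,0.3935)
θ=55°: P = B + 2.22·ex + -1.36·ey = (1.9176,0.7005)
θ=57°: B = A + 4.00·(cos57°, sin57°) = (2.1786, 3.3547)
θ=57°: |BD| = 5.0850
θ=57°: circle(B,9.00) ∩ circle(D,5.00): a=8.0489, h=4.0268
θ=57°:   candidates: C₊=(10.8840,1.0709) cross=20.477; C₋=(5.5708,-4.9815) cross=-20.477
θ=57°:   branch - wants cross < 0 → take C=(5.5708,-4.9815) (cross=-20.477)
θ=57°: ex = (C−B)/|BC| = (0.3769,-0.9262); ey = (0.9262,0.3769)
θ=57°: P = B + 2.22·ex + -1.36·ey = (1.7556,0.7858)
θ=192°: B = A + 4.00·(cos192°, sin192°) = (-3.9126, -0.8316)
θ=192°: |BD| = 9.9474
θ=192°: circle(B,9.00) ∩ circle(D,5.00): a=7.7885, h=4.5099
θ=192°:   candidates: C₊=(3.4716,4.3136) cross=44.862; C₋=(4.2257,-4.6746) cross=-44.862
θ=192°:   branch - wants cross < 0 → take C=(4.2257,-4.6746) (cross=-44.862)
θ=192°: ex = (C−B)/|BC| = (0.9043,-0.4270); ey = (0.4270,0.9043)
θ=192°: P = B + 2.22·ex + -1.36·ey = (-2.4859,-3.0094)
θ=269°: B = A + 4.00·(cos269°, sin269°) = (-0.0698, -3.9994)
θ=269°: |BD| = 7.2690
θ=269°: circle(B,9.00) ∩ circle(D,5.00): a=7.4865, h=4.9953
θ=269°:   candidates: C₊=(3.4332,4.2909) cross=36.310; C₋=(8.9300,-4.0515) cross=-36.310
θ=269°:   branch - wants cross < 0 → take C=(8.9300,-4.0515) (cross=-36.310)
θ=269°: ex = (C−B)/|BC| = (1.0000,-0.0058); ey = (0.0058,1.0000)
θ=269°: P = B + 2.22·ex + -1.36·ey = (2.1423,-5.3722)

θ=55°: 1.92 0.70
θ=57°: 1.76 0.79
θ=192°: -2.49 -3.01
θ=269°: 2.14 -5.37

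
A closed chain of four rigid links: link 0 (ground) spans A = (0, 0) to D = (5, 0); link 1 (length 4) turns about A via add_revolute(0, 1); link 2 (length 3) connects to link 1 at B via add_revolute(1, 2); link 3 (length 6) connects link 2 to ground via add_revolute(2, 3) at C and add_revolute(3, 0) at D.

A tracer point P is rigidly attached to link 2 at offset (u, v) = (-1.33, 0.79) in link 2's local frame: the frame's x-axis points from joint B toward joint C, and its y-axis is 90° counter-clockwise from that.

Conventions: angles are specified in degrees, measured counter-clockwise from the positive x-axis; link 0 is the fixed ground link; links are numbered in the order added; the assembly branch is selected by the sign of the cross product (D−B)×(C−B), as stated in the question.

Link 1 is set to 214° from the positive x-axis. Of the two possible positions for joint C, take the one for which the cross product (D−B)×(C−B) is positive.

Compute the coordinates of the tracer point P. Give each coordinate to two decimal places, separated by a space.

A=(0,0), D=(5.00,0)
B = A + 4.00·(cos214°, sin214°) = (-3.3162, -2.2368)
|BD| = 8.6117
circle(B,3.00) ∩ circle(D,6.00): a=2.7382, h=1.2256
  candidates: C₊=(-0.9902,-0.3420) cross=10.555; C₋=(-0.3536,-2.7091) cross=-10.555
  branch + wants cross > 0 → take C=(-0.9902,-0.3420) (cross=10.555)
ex = (C−B)/|BC| = (0.7753,0.6316); ey = (-0.6316,0.7753)
P = B + -1.33·ex + 0.79·ey = (-4.8463,-2.4643)

-4.85 -2.46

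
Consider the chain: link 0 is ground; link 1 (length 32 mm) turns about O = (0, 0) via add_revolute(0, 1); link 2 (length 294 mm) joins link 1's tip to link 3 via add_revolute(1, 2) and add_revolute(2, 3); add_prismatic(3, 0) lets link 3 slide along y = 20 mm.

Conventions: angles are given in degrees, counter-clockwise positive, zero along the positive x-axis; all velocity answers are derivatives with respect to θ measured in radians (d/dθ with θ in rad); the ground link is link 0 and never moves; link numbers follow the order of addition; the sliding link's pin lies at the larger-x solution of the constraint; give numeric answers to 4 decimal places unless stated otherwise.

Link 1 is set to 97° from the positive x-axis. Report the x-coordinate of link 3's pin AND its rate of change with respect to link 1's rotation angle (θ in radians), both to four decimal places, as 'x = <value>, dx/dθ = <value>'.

geometry: r = 32 mm, L = 294 mm, e = 20 mm
crank pin P = (r cos θ, r sin θ) = (-3.899819, 31.761477)
h = r sin θ − e = 31.761477 − 20 = 11.761477
x = r cos θ + √(L² − h²) = -3.899819 + 293.764647 = 289.864828
dx/dθ = −r sin θ − h·r cos θ/√(L² − h²) (θ in radians; h = 11.761477) = -31.605340

x = 289.8648, dx/dθ = -31.6053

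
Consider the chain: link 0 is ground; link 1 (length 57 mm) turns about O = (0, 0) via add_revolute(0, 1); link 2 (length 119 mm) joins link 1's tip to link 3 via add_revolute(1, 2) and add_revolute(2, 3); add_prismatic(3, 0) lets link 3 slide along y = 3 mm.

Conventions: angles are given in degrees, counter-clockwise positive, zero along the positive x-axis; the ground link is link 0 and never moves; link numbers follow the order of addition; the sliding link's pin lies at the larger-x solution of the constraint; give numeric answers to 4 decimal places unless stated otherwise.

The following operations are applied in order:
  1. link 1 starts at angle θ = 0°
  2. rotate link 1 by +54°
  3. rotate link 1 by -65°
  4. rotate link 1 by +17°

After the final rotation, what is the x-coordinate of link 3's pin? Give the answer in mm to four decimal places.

geometry: r = 57 mm, L = 119 mm, e = 3 mm; θ starts at 0°
rotate link 1 by +54°: θ ← 0° +54° = 54°
rotate link 1 by -65°: θ ← 54° -65° = -11°
rotate link 1 by +17°: θ ← -11° +17° = 6°
crank pin P = (r cos θ, r sin θ) = (56.687748, 5.958122)
h = r sin θ − e = 5.958122 − 3 = 2.958122
x = r cos θ + √(L² − h²) = 56.687748 + 118.963228 = 175.650976

175.6510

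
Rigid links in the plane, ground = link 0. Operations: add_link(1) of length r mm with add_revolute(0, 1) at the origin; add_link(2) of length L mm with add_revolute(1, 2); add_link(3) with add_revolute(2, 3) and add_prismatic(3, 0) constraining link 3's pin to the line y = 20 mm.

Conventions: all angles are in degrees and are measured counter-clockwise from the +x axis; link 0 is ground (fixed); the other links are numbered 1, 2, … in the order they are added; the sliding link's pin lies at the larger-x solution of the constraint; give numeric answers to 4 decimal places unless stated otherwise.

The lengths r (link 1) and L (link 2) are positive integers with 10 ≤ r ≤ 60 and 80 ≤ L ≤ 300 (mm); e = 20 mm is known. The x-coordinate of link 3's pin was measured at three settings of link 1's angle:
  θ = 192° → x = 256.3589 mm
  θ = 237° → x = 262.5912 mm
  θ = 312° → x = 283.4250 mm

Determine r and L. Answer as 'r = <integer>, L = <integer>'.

constraint per measurement: (x − r cos θ)² + (r sin θ − e)² = L²
subtracting the θ₁ and θ₂ equations cancels the r² and L² terms:
r = (x₁² − x₂²) / (2[(x₁cos θ₁ + e sin θ₁) − (x₂cos θ₂ + e sin θ₂)]) = 17.0001 → r = 17
L² = (x₁ − r cos θ₁)² + (r sin θ₁ − e)² = 75075.9982 → L = 274.0000 → L = 274
check at θ₃=312°: x = 283.4250 (printed 283.4250) ✓

r = 17, L = 274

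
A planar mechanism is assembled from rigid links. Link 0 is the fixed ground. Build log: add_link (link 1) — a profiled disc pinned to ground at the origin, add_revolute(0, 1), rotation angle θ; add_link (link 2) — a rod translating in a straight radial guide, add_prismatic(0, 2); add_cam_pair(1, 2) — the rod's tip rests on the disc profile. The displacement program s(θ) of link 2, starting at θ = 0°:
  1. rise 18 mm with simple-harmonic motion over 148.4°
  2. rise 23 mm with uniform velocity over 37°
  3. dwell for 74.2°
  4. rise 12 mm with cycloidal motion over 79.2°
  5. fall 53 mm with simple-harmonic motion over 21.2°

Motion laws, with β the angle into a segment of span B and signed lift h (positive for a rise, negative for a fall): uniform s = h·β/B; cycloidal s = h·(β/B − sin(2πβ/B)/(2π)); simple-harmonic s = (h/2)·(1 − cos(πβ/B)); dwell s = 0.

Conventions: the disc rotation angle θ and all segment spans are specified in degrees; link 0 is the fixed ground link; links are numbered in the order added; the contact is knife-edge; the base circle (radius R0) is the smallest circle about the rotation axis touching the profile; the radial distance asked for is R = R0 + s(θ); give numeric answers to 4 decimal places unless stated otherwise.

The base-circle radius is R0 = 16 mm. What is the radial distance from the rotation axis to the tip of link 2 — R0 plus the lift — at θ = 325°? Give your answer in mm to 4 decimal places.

seg 1 [0°–148.4°] simple-harmonic, h=18: full span → s += 18 → s = 18.0000
seg 2 [148.4°–185.4°] uniform, h=23: full span → s += 23 → s = 41.0000
seg 3 [185.4°–259.6°] dwell: s stays 41.0000
seg 4 [259.6°–338.8°] cycloidal, h=12: θ=325° here. β=65.4, B=79.2. 12·(0.8258 − sin(2π·0.8258)/(2π)) = 11.6066 → s = 52.6066
R = R0 + s = 16 + 52.6066 = 68.6066

68.6066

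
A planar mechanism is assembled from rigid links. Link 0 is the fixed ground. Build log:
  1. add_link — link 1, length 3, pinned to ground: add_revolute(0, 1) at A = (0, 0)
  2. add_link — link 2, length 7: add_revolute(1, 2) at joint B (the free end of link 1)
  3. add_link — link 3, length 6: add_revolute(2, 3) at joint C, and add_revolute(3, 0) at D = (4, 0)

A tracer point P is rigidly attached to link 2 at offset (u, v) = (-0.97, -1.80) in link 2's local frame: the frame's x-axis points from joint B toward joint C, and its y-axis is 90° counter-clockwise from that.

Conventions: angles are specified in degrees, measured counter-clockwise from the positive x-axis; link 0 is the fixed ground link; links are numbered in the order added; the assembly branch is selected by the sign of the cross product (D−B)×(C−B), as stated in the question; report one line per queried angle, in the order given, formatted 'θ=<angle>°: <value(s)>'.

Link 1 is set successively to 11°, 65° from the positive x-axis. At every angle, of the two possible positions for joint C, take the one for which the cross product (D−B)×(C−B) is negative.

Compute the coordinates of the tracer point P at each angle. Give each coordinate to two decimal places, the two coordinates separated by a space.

A=(0,0), D=(4.00,0)
θ=11°: B = A + 3.00·(cos11°, sin11°) = (2.9449, 0.5724)
θ=11°: |BD| = 1.2004
θ=11°: circle(B,7.00) ∩ circle(D,6.00): a=6.0151, h=3.5803
θ=11°:   candidates: C₊=(9.9393,0.8511) cross=4.298; C₋=(6.5247,-5.4430) cross=-4.298
θ=11°:   branch - wants cross < 0 → take C=(6.5247,-5.4430) (cross=-4.298)
θ=11°: ex = (C−B)/|BC| = (0.5114,-0.8593); ey = (0.8593,0.5114)
θ=11°: P = B + -0.97·ex + -1.80·ey = (0.9020,0.4855)
θ=65°: B = A + 3.00·(cos65°, sin65°) = (1.2679, 2.7189)
θ=65°: |BD| = 3.8545
θ=65°: circle(B,7.00) ∩ circle(D,6.00): a=3.6136, h=5.9952
θ=65°:   candidates: C₊=(8.0582,4.4194) cross=23.108; C₋=(-0.3997,-4.0796) cross=-23.108
θ=65°:   branch - wants cross < 0 → take C=(-0.3997,-4.0796) (cross=-23.108)
θ=65°: ex = (C−B)/|BC| = (-0.2382,-0.9712); ey = (0.9712,-0.2382)
θ=65°: P = B + -0.97·ex + -1.80·ey = (-0.2493,4.0898)

θ=11°: 0.90 0.49
θ=65°: -0.25 4.09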